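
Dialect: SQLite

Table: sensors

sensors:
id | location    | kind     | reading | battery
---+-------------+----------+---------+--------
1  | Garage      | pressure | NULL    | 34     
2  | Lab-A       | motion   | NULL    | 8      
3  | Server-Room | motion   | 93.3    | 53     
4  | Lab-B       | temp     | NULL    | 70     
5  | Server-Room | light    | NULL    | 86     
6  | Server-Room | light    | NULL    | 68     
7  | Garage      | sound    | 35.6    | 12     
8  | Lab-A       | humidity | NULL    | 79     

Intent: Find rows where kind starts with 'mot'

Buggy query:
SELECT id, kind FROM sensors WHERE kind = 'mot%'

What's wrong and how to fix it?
Bug: '=' compares the literal string including the % character; pattern matching needs LIKE

Fix: Replace '=' with LIKE so 'mot%' is treated as a pattern

Corrected query:
SELECT id, kind FROM sensors WHERE kind LIKE 'mot%'

Result:
id | kind  
---+-------
2  | motion
3  | motion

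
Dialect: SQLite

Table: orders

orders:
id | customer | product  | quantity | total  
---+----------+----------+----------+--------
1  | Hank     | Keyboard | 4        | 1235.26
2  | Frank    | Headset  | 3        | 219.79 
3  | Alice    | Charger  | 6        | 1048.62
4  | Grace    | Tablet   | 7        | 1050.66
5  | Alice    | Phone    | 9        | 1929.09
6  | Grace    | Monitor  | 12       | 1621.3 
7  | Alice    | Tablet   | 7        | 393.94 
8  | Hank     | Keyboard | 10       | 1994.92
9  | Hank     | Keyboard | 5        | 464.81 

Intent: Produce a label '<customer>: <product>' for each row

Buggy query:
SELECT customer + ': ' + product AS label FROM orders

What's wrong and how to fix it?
Bug: '+' is numeric addition; on text columns SQLite converts them to 0 instead of concatenating

Fix: Use the || operator for string concatenation

Corrected query:
SELECT customer || ': ' || product AS label FROM orders

Result:
label         
--------------
Hank: Keyboard
Frank: Headset
Alice: Charger
Grace: Tablet 
Alice: Phone  
Grace: Monitor
Alice: Tablet 
Hank: Keyboard
Hank: Keyboard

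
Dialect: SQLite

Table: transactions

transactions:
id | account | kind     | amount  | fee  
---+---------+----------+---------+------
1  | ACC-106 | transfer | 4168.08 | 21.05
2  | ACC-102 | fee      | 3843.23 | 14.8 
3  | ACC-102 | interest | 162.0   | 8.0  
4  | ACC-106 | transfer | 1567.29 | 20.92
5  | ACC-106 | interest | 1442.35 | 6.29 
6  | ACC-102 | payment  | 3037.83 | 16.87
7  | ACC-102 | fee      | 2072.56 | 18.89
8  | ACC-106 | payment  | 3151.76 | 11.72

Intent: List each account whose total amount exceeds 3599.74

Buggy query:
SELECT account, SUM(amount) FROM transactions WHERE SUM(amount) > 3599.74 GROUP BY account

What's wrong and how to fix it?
Bug: WHERE runs before GROUP BY, so aggregates aren't available there

Fix: Move the aggregate condition to a HAVING clause

Corrected query:
SELECT account, SUM(amount) FROM transactions GROUP BY account HAVING SUM(amount) > 3599.74

Result:
account | SUM(amount)
--------+------------
ACC-102 | 9115.62    
ACC-106 | 10329.48   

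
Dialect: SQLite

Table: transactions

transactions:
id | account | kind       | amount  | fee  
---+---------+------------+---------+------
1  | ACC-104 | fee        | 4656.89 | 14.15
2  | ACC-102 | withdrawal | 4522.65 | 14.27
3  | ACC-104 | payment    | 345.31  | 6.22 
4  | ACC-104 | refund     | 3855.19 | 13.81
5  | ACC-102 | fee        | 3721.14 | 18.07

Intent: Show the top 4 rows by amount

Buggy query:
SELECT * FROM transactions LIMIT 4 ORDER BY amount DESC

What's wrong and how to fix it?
Bug: ORDER BY cannot follow LIMIT; LIMIT is the final clause

Fix: Swap the clauses: ORDER BY first, then LIMIT

Corrected query:
SELECT * FROM transactions ORDER BY amount DESC LIMIT 4

Result:
id | account | kind       | amount  | fee  
---+---------+------------+---------+------
1  | ACC-104 | fee        | 4656.89 | 14.15
2  | ACC-102 | withdrawal | 4522.65 | 14.27
4  | ACC-104 | refund     | 3855.19 | 13.81
5  | ACC-102 | fee        | 3721.14 | 18.07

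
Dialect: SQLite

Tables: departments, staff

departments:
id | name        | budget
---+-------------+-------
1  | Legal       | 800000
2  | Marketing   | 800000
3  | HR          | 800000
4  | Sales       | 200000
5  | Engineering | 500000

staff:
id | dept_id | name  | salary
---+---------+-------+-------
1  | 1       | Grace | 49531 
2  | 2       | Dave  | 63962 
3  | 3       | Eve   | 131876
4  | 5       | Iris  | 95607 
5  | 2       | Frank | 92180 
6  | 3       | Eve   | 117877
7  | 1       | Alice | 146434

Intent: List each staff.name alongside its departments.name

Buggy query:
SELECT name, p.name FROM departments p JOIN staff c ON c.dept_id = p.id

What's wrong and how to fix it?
Bug: 'name' exists in both joined tables, so the database can't tell which one is meant

Fix: Qualify the column with its table alias (c.name)

Corrected query:
SELECT c.name, p.name FROM departments p JOIN staff c ON c.dept_id = p.id

Result:
name  | name       
------+------------
Grace | Legal      
Dave  | Marketing  
Eve   | HR         
Iris  | Engineering
Frank | Marketing  
Eve   | HR         
Alice | Legal      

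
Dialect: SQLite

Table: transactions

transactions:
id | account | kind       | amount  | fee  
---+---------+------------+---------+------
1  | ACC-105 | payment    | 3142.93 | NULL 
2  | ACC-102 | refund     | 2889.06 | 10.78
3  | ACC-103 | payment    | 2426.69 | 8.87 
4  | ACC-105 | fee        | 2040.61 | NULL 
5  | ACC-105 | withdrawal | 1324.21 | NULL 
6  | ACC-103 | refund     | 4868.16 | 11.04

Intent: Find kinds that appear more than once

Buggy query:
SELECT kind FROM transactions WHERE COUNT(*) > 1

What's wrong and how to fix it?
Bug: COUNT(*) is an aggregate and cannot be used in WHERE

Fix: Group first, then use HAVING for the count condition

Corrected query:
SELECT kind FROM transactions GROUP BY kind HAVING COUNT(*) > 1

Result:
kind   
-------
payment
refund 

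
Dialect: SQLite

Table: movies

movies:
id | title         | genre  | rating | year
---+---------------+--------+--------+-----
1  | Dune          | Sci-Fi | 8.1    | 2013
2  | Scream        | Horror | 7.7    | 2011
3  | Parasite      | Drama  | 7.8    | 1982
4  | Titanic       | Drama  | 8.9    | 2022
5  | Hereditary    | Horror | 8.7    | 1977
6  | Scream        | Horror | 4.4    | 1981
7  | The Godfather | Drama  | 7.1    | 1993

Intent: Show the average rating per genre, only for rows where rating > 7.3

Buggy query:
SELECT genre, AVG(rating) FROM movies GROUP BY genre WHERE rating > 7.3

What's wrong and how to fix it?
Bug: WHERE cannot follow GROUP BY

Fix: Place WHERE between FROM and GROUP BY

Corrected query:
SELECT genre, AVG(rating) FROM movies WHERE rating > 7.3 GROUP BY genre

Result:
genre  | AVG(rating)
-------+------------
Drama  | 8.35       
Horror | 8.2        
Sci-Fi | 8.1        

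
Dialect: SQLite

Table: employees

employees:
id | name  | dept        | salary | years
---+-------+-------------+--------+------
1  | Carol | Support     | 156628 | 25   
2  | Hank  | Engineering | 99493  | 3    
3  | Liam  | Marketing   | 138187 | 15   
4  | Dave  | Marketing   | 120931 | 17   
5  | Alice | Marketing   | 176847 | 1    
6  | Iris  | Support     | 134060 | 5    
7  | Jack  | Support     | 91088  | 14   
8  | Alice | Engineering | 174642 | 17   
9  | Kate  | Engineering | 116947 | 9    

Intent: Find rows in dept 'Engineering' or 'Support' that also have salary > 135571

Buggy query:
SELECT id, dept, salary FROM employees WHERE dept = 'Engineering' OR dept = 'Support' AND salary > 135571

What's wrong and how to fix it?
Bug: AND binds tighter than OR, so this parses as dept = 'Engineering' OR (dept = 'Support' AND salary > 135571)

Fix: Group the OR with parentheses (or use IN), then AND the threshold

Corrected query:
SELECT id, dept, salary FROM employees WHERE (dept = 'Engineering' OR dept = 'Support') AND salary > 135571

Result:
id | dept        | salary
---+-------------+-------
1  | Support     | 156628
8  | Engineering | 174642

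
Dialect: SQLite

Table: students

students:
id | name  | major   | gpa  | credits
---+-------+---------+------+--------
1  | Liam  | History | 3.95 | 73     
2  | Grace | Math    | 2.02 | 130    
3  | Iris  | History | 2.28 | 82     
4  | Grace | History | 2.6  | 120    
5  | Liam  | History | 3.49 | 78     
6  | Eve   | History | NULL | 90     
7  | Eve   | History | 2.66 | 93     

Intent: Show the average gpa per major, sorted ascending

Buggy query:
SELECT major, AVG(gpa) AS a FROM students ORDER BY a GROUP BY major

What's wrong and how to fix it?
Bug: GROUP BY must precede ORDER BY

Fix: Reorder: SELECT … FROM … GROUP BY … ORDER BY …

Corrected query:
SELECT major, AVG(gpa) AS a FROM students GROUP BY major ORDER BY a

Result:
major   | a    
--------+------
Math    | 2.02 
History | 2.996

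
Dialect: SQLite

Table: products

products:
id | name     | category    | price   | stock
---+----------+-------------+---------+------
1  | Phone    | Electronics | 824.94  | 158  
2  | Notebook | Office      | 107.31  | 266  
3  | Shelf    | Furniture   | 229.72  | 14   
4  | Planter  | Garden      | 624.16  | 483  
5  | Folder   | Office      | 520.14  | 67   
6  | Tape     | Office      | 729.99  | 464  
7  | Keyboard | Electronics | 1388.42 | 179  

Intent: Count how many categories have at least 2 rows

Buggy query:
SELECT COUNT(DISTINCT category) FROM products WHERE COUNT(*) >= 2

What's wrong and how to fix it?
Bug: COUNT(*) cannot appear in WHERE; the per-group count doesn't exist yet

Fix: Use a subquery that GROUPs and filters with HAVING, then count its rows

Corrected query:
SELECT COUNT(*) FROM (SELECT category FROM products GROUP BY category HAVING COUNT(*) >= 2)

Result:
COUNT(*)
--------
2       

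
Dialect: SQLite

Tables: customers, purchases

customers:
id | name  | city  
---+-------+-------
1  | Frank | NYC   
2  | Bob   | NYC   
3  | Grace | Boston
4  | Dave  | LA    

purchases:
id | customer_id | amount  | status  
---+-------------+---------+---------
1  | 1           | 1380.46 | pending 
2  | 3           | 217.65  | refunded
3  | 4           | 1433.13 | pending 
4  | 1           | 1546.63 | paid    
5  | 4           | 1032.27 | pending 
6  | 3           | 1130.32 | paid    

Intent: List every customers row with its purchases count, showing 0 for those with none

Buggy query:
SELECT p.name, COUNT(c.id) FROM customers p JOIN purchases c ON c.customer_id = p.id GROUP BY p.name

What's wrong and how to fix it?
Bug: INNER JOIN drops customers rows that have no matching purchases rows

Fix: Switch to LEFT JOIN to retain unmatched parent rows

Corrected query:
SELECT p.name, COUNT(c.id) FROM customers p LEFT JOIN purchases c ON c.customer_id = p.id GROUP BY p.name

Result:
name  | COUNT(c.id)
------+------------
Bob   | 0          
Dave  | 2          
Frank | 2          
Grace | 2          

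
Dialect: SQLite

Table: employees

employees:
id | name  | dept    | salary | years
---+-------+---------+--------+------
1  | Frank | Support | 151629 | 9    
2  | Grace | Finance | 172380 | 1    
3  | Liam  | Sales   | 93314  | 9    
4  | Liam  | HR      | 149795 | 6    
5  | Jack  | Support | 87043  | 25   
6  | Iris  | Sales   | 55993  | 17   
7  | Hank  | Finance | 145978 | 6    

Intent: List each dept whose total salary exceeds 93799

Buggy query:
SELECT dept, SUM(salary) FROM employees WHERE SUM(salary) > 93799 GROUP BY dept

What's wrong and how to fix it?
Bug: WHERE runs before GROUP BY, so aggregates aren't available there

Fix: Move the aggregate condition to a HAVING clause

Corrected query:
SELECT dept, SUM(salary) FROM employees GROUP BY dept HAVING SUM(salary) > 93799

Result:
dept    | SUM(salary)
--------+------------
Finance | 318358     
HR      | 149795     
Sales   | 149307     
Support | 238672     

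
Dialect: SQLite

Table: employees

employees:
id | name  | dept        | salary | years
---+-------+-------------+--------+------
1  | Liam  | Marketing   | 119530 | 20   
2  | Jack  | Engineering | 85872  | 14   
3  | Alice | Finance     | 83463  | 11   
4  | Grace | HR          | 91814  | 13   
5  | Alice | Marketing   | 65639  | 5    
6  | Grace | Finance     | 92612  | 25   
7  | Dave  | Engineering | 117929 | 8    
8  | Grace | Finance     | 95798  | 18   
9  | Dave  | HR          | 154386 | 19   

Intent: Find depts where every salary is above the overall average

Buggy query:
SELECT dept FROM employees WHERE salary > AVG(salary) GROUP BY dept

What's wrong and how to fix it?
Bug: WHERE evaluates per row before aggregation, so AVG() is unavailable

Fix: Compute the overall average in a scalar subquery and compare each group's MIN against it in HAVING

Corrected query:
SELECT dept FROM employees GROUP BY dept HAVING MIN(salary) > (SELECT AVG(salary) FROM employees)

Result:
(no rows)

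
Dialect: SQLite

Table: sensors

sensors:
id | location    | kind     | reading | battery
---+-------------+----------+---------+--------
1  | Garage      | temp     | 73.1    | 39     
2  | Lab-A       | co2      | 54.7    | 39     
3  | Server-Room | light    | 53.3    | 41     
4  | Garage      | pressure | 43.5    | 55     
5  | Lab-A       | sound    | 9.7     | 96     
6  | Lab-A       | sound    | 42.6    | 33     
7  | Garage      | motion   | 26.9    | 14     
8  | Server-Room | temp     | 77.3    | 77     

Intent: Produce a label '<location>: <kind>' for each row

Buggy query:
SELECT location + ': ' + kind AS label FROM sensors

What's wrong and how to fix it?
Bug: '+' is numeric addition; on text columns SQLite converts them to 0 instead of concatenating

Fix: Replace + with || to concatenate text

Corrected query:
SELECT location || ': ' || kind AS label FROM sensors

Result:
label             
------------------
Garage: temp      
Lab-A: co2        
Server-Room: light
Garage: pressure  
Lab-A: sound      
Lab-A: sound      
Garage: motion    
Server-Room: temp 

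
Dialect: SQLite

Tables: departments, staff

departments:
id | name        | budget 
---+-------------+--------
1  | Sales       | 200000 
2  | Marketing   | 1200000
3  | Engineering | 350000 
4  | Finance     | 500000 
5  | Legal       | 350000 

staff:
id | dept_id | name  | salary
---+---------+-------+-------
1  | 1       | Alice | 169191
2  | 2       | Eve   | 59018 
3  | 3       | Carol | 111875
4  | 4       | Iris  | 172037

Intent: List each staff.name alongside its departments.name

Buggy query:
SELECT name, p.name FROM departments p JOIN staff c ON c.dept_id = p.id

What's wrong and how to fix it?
Bug: 'name' exists in both joined tables, so the database can't tell which one is meant

Fix: Qualify the column with its table alias (c.name)

Corrected query:
SELECT c.name, p.name FROM departments p JOIN staff c ON c.dept_id = p.id

Result:
name  | name       
------+------------
Alice | Sales      
Eve   | Marketing  
Carol | Engineering
Iris  | Finance    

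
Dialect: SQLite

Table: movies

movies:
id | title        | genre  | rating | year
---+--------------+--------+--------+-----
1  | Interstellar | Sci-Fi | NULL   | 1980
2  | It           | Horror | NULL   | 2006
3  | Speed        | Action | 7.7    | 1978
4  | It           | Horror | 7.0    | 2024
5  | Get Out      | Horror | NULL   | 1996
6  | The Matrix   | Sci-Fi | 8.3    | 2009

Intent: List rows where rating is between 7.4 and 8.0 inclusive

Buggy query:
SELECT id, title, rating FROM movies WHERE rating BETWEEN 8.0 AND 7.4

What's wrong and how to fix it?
Bug: BETWEEN expects the lower bound first; with 8.0 AND 7.4 the range is empty

Fix: Write BETWEEN 7.4 AND 8.0

Corrected query:
SELECT id, title, rating FROM movies WHERE rating BETWEEN 7.4 AND 8.0

Result:
id | title | rating
---+-------+-------
3  | Speed | 7.7   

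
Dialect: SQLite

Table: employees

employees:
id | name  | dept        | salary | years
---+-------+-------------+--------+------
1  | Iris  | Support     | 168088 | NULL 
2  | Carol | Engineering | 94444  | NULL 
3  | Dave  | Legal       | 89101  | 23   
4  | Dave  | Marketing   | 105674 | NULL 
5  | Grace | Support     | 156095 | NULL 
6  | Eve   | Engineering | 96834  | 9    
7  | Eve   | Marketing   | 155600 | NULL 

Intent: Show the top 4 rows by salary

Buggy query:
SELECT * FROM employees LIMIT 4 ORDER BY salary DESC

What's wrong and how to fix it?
Bug: ORDER BY cannot follow LIMIT; LIMIT is the final clause

Fix: Swap the clauses: ORDER BY first, then LIMIT

Corrected query:
SELECT * FROM employees ORDER BY salary DESC LIMIT 4

Result:
id | name  | dept      | salary | years
---+-------+-----------+--------+------
1  | Iris  | Support   | 168088 | NULL 
5  | Grace | Support   | 156095 | NULL 
7  | Eve   | Marketing | 155600 | NULL 
4  | Dave  | Marketing | 105674 | NULL 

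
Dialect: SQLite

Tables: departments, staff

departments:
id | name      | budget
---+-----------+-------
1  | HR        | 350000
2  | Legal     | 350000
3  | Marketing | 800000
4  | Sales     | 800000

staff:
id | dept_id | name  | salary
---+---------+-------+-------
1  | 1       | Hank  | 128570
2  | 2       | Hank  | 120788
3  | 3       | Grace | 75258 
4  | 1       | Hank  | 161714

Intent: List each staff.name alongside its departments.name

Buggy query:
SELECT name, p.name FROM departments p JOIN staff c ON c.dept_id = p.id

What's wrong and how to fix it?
Bug: 'name' exists in both joined tables, so the database can't tell which one is meant

Fix: Qualify the column with its table alias (c.name)

Corrected query:
SELECT c.name, p.name FROM departments p JOIN staff c ON c.dept_id = p.id

Result:
name  | name     
------+----------
Hank  | HR       
Hank  | Legal    
Grace | Marketing
Hank  | HR       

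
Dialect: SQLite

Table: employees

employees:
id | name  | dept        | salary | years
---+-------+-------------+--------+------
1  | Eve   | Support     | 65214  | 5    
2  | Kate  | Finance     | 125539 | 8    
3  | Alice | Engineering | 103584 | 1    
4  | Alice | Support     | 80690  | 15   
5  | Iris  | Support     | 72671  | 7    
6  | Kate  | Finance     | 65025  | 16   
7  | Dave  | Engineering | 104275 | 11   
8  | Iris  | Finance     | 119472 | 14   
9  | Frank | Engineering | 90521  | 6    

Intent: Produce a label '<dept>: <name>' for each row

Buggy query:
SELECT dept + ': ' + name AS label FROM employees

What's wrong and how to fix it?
Bug: '+' is numeric addition; on text columns SQLite converts them to 0 instead of concatenating

Fix: Use the || operator for string concatenation

Corrected query:
SELECT dept || ': ' || name AS label FROM employees

Result:
label             
------------------
Support: Eve      
Finance: Kate     
Engineering: Alice
Support: Alice    
Support: Iris     
Finance: Kate     
Engineering: Dave 
Finance: Iris     
Engineering: Frank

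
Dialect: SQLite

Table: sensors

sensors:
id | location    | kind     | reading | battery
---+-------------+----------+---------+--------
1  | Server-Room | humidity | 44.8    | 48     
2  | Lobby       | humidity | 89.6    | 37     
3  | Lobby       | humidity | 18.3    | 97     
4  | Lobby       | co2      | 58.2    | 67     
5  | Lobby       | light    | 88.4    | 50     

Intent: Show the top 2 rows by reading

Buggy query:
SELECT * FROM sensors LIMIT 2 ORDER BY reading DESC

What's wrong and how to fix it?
Bug: ORDER BY cannot follow LIMIT; LIMIT is the final clause

Fix: Sort with ORDER BY, then apply LIMIT

Corrected query:
SELECT * FROM sensors ORDER BY reading DESC LIMIT 2

Result:
id | location | kind     | reading | battery
---+----------+----------+---------+--------
2  | Lobby    | humidity | 89.6    | 37     
5  | Lobby    | light    | 88.4    | 50     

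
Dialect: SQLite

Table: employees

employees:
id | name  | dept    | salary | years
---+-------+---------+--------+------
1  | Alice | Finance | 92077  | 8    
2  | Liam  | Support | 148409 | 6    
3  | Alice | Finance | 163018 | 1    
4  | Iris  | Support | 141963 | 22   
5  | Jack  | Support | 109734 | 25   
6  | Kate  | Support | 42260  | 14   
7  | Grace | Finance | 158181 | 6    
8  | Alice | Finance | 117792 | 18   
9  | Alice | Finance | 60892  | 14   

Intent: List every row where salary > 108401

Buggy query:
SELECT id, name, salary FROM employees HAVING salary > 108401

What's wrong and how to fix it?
Bug: HAVING filters the output of aggregation, but this query has no GROUP BY and no aggregate functions, so SQLite rejects it (HAVING clause on a non-aggregate query); the condition here is per row

Fix: Replace HAVING with WHERE since the condition applies to individual rows

Corrected query:
SELECT id, name, salary FROM employees WHERE salary > 108401

Result:
id | name  | salary
---+-------+-------
2  | Liam  | 148409
3  | Alice | 163018
4  | Iris  | 141963
5  | Jack  | 109734
7  | Grace | 158181
8  | Alice | 117792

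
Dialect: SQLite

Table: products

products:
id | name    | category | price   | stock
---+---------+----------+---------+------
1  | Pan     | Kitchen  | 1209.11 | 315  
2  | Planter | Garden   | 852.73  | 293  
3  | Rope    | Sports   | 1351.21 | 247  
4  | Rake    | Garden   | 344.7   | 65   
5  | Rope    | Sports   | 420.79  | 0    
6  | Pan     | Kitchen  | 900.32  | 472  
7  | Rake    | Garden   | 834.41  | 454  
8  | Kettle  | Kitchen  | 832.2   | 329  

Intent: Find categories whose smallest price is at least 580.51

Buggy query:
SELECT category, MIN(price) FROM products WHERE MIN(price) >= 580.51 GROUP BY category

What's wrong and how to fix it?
Bug: MIN() in WHERE is a misuse of aggregate

Fix: Use HAVING for the per-group MIN condition

Corrected query:
SELECT category, MIN(price) FROM products GROUP BY category HAVING MIN(price) >= 580.51

Result:
category | MIN(price)
---------+-----------
Kitchen  | 832.2     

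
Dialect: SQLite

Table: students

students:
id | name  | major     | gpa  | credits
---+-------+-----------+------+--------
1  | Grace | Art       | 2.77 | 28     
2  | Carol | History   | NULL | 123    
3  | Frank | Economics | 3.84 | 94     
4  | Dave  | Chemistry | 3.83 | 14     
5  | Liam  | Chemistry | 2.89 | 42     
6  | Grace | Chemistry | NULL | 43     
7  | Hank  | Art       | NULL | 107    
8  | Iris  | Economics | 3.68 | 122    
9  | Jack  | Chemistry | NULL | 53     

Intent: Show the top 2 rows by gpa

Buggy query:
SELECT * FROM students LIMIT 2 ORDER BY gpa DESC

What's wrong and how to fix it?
Bug: LIMIT must come after ORDER BY

Fix: Sort with ORDER BY, then apply LIMIT

Corrected query:
SELECT * FROM students ORDER BY gpa DESC LIMIT 2

Result:
id | name  | major     | gpa  | credits
---+-------+-----------+------+--------
3  | Frank | Economics | 3.84 | 94     
4  | Dave  | Chemistry | 3.83 | 14     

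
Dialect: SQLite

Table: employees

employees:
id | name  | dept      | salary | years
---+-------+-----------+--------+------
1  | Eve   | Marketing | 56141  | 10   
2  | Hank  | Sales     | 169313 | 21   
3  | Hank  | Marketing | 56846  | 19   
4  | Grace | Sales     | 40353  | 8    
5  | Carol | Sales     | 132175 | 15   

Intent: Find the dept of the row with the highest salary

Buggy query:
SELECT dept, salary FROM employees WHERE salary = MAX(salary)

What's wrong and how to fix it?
Bug: WHERE is evaluated per row; an aggregate over the whole table isn't defined there

Fix: Wrap MAX in a scalar subquery so WHERE compares against a single value

Corrected query:
SELECT dept, salary FROM employees WHERE salary = (SELECT MAX(salary) FROM employees)

Result:
dept  | salary
------+-------
Sales | 169313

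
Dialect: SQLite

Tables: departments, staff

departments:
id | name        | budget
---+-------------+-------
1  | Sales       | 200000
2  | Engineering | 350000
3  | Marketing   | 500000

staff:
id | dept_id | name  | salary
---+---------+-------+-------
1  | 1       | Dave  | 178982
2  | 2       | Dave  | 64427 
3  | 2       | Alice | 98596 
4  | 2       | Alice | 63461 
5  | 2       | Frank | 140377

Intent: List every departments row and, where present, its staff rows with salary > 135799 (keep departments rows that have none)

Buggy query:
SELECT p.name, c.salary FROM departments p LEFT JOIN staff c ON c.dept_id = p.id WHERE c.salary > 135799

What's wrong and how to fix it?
Bug: A WHERE condition on the right-hand table after LEFT JOIN drops unmatched parents

Fix: Move the right-table condition into the ON clause so unmatched parents are kept

Corrected query:
SELECT p.name, c.salary FROM departments p LEFT JOIN staff c ON c.dept_id = p.id AND c.salary > 135799

Result:
name        | salary
------------+-------
Sales       | 178982
Engineering | 140377
Marketing   | NULL  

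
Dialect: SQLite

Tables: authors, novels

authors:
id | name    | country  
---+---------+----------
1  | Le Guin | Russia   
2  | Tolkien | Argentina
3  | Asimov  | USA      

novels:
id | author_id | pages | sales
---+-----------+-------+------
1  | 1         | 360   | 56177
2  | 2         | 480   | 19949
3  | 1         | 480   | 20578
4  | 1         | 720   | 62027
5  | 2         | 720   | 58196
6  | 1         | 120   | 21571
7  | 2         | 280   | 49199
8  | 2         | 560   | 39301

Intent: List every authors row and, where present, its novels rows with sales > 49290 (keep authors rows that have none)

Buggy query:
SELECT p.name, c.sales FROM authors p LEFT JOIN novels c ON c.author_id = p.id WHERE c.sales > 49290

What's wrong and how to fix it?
Bug: A WHERE condition on the right-hand table after LEFT JOIN drops unmatched parents

Fix: Put 'c.sales > 49290' in the JOIN's ON clause instead of WHERE

Corrected query:
SELECT p.name, c.sales FROM authors p LEFT JOIN novels c ON c.author_id = p.id AND c.sales > 49290

Result:
name    | sales
--------+------
Le Guin | 56177
Le Guin | 62027
Tolkien | 58196
Asimov  | NULL 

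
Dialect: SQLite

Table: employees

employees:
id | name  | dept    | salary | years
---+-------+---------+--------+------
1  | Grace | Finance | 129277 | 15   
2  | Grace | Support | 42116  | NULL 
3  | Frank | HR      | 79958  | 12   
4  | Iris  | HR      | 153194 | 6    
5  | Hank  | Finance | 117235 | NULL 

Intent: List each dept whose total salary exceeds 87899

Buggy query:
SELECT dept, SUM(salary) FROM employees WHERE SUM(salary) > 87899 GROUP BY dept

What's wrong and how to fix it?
Bug: SUM(salary) is an aggregate, but WHERE filters rows before aggregation

Fix: Use HAVING (which filters groups after aggregation) instead of WHERE

Corrected query:
SELECT dept, SUM(salary) FROM employees GROUP BY dept HAVING SUM(salary) > 87899

Result:
dept    | SUM(salary)
--------+------------
Finance | 246512     
HR      | 233152     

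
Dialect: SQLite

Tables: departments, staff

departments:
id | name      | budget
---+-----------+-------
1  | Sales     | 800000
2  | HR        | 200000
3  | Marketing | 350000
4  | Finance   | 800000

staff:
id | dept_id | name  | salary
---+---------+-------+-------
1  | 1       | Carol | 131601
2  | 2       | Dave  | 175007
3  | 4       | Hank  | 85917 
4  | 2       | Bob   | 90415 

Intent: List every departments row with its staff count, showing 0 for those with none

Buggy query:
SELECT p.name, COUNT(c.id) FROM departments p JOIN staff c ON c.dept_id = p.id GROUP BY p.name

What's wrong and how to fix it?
Bug: An inner join excludes parents with zero children

Fix: Switch to LEFT JOIN to retain unmatched parent rows

Corrected query:
SELECT p.name, COUNT(c.id) FROM departments p LEFT JOIN staff c ON c.dept_id = p.id GROUP BY p.name

Result:
name      | COUNT(c.id)
----------+------------
Finance   | 1          
HR        | 2          
Marketing | 0          
Sales     | 1          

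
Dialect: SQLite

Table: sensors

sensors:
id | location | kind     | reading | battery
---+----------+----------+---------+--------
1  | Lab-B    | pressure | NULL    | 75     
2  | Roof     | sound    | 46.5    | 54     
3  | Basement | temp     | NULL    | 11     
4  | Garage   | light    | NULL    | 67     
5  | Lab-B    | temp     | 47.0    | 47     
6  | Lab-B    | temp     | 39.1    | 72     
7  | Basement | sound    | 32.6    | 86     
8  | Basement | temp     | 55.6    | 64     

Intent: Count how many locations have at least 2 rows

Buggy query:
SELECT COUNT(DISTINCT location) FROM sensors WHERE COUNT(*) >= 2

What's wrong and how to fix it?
Bug: COUNT(*) cannot appear in WHERE; the per-group count doesn't exist yet

Fix: Use a subquery that GROUPs and filters with HAVING, then count its rows

Corrected query:
SELECT COUNT(*) FROM (SELECT location FROM sensors GROUP BY location HAVING COUNT(*) >= 2)

Result:
COUNT(*)
--------
2       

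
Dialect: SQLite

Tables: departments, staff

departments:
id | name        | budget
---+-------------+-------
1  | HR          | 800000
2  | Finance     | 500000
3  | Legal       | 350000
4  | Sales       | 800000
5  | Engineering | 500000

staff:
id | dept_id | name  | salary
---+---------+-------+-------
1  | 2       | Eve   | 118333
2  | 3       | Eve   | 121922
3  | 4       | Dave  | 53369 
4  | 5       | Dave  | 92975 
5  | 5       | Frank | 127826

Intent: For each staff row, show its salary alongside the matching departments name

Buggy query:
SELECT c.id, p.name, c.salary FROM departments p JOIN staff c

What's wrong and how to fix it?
Bug: Missing join condition: each staff row is matched to all departments rows instead of just its own

Fix: Add ON c.dept_id = p.id to the JOIN

Corrected query:
SELECT c.id, p.name, c.salary FROM departments p JOIN staff c ON c.dept_id = p.id

Result:
id | name        | salary
---+-------------+-------
1  | Finance     | 118333
2  | Legal       | 121922
3  | Sales       | 53369 
4  | Engineering | 92975 
5  | Engineering | 127826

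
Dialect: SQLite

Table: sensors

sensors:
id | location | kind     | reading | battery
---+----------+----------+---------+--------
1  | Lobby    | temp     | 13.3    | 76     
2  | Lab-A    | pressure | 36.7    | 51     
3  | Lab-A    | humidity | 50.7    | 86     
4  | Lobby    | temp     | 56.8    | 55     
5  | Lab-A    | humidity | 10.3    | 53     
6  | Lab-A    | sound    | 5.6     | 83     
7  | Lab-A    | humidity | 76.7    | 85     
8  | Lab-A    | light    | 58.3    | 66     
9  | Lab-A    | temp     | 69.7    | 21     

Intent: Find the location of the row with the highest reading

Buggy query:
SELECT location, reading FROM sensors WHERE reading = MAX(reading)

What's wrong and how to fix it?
Bug: MAX(reading) is an aggregate and cannot be used directly in WHERE

Fix: Wrap MAX in a scalar subquery so WHERE compares against a single value

Corrected query:
SELECT location, reading FROM sensors WHERE reading = (SELECT MAX(reading) FROM sensors)

Result:
location | reading
---------+--------
Lab-A    | 76.7   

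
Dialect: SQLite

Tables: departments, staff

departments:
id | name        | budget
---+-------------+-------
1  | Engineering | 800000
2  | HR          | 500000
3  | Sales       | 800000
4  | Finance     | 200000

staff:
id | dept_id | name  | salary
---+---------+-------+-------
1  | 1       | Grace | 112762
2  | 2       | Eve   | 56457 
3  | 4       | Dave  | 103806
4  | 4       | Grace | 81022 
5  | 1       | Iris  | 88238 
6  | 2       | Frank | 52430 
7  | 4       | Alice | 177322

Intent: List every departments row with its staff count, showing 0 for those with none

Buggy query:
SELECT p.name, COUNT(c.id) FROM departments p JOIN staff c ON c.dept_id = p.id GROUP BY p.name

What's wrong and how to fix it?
Bug: INNER JOIN drops departments rows that have no matching staff rows

Fix: Use LEFT JOIN so parents without children still appear (COUNT(c.id) gives 0)

Corrected query:
SELECT p.name, COUNT(c.id) FROM departments p LEFT JOIN staff c ON c.dept_id = p.id GROUP BY p.name

Result:
name        | COUNT(c.id)
------------+------------
Engineering | 2          
Finance     | 3          
HR          | 2          
Sales       | 0          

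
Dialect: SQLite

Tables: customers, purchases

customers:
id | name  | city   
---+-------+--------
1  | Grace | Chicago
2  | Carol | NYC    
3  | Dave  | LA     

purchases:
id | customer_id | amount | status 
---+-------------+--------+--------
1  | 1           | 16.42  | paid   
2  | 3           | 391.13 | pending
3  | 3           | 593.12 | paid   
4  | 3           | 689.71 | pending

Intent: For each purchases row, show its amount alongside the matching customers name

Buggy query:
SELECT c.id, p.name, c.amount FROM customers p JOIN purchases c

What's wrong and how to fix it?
Bug: Missing join condition: each purchases row is matched to all customers rows instead of just its own

Fix: Add ON c.customer_id = p.id to the JOIN

Corrected query:
SELECT c.id, p.name, c.amount FROM customers p JOIN purchases c ON c.customer_id = p.id

Result:
id | name  | amount
---+-------+-------
1  | Grace | 16.42 
2  | Dave  | 391.13
3  | Dave  | 593.12
4  | Dave  | 689.71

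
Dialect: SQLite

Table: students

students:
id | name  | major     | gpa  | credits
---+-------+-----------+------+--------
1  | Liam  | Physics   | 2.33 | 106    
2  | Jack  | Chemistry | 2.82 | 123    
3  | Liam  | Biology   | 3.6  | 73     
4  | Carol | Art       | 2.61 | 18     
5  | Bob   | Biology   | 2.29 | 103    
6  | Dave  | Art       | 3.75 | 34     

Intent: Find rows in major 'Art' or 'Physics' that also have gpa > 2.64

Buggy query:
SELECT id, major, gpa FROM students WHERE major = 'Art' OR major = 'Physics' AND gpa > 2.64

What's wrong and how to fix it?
Bug: AND binds tighter than OR, so this parses as major = 'Art' OR (major = 'Physics' AND gpa > 2.64)

Fix: Add parentheses around the OR so the AND applies to both alternatives

Corrected query:
SELECT id, major, gpa FROM students WHERE (major = 'Art' OR major = 'Physics') AND gpa > 2.64

Result:
id | major | gpa 
---+-------+-----
6  | Art   | 3.75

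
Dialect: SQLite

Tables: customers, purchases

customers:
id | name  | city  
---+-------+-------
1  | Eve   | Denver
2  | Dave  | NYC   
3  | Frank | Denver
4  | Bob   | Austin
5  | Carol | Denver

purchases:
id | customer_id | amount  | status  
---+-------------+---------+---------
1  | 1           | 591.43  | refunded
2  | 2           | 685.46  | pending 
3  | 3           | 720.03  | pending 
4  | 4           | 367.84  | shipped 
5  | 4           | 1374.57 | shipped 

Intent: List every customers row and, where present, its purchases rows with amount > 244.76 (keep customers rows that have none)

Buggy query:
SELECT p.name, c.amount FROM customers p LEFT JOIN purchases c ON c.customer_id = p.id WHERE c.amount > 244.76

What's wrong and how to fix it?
Bug: Filtering c.amount in WHERE discards the NULL rows produced by LEFT JOIN, turning it into an inner join

Fix: Put 'c.amount > 244.76' in the JOIN's ON clause instead of WHERE

Corrected query:
SELECT p.name, c.amount FROM customers p LEFT JOIN purchases c ON c.customer_id = p.id AND c.amount > 244.76

Result:
name  | amount 
------+--------
Eve   | 591.43 
Dave  | 685.46 
Frank | 720.03 
Bob   | 367.84 
Bob   | 1374.57
Carol | NULL   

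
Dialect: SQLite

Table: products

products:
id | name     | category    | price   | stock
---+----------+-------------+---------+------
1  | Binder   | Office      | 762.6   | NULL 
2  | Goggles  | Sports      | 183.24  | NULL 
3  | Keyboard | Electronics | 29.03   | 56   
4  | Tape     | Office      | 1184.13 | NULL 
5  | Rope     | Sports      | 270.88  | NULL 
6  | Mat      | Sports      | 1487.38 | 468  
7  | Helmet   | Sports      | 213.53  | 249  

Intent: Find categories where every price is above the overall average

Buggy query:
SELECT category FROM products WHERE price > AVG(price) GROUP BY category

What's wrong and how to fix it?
Bug: WHERE evaluates per row before aggregation, so AVG() is unavailable

Fix: Use a subquery for AVG and a HAVING MIN(...) filter so the condition holds for every row in the group

Corrected query:
SELECT category FROM products GROUP BY category HAVING MIN(price) > (SELECT AVG(price) FROM products)

Result:
category
--------
Office  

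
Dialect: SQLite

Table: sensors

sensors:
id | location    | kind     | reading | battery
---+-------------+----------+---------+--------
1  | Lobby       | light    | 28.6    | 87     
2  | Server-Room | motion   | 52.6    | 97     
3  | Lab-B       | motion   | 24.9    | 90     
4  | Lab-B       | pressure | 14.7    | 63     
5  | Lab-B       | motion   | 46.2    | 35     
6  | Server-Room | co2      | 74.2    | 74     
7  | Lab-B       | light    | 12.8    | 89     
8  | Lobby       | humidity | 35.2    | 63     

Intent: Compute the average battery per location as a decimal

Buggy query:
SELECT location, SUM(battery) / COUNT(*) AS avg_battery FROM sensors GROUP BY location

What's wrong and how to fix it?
Bug: SUM(battery) and COUNT(*) are both integers; the division truncates the fractional part

Fix: Multiply by 1.0 (or CAST to REAL) to force floating-point division

Corrected query:
SELECT location, SUM(battery) * 1.0 / COUNT(*) AS avg_battery FROM sensors GROUP BY location

Result:
location    | avg_battery
------------+------------
Lab-B       | 69.25      
Lobby       | 75         
Server-Room | 85.5       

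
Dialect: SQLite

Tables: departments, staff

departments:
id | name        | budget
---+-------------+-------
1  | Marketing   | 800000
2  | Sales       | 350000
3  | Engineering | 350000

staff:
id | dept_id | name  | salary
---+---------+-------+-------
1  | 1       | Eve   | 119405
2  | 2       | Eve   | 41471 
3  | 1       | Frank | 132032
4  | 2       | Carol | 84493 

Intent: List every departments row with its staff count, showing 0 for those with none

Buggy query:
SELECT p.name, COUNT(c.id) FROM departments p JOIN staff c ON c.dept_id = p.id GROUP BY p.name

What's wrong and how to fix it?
Bug: INNER JOIN drops departments rows that have no matching staff rows

Fix: Switch to LEFT JOIN to retain unmatched parent rows

Corrected query:
SELECT p.name, COUNT(c.id) FROM departments p LEFT JOIN staff c ON c.dept_id = p.id GROUP BY p.name

Result:
name        | COUNT(c.id)
------------+------------
Engineering | 0          
Marketing   | 2          
Sales       | 2          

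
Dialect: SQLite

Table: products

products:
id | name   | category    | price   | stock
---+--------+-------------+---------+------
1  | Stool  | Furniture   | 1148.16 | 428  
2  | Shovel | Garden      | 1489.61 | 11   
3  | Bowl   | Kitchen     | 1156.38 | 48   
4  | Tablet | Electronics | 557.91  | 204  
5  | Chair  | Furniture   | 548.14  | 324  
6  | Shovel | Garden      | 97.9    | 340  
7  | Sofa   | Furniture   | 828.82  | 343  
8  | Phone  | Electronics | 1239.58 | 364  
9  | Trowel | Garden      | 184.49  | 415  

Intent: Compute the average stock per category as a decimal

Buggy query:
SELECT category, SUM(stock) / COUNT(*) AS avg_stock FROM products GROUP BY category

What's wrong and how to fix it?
Bug: SUM(stock) and COUNT(*) are both integers; the division truncates the fractional part

Fix: Multiply by 1.0 (or CAST to REAL) to force floating-point division

Corrected query:
SELECT category, SUM(stock) * 1.0 / COUNT(*) AS avg_stock FROM products GROUP BY category

Result:
category    | avg_stock 
------------+-----------
Electronics | 284       
Furniture   | 365       
Garden      | 255.333333
Kitchen     | 48        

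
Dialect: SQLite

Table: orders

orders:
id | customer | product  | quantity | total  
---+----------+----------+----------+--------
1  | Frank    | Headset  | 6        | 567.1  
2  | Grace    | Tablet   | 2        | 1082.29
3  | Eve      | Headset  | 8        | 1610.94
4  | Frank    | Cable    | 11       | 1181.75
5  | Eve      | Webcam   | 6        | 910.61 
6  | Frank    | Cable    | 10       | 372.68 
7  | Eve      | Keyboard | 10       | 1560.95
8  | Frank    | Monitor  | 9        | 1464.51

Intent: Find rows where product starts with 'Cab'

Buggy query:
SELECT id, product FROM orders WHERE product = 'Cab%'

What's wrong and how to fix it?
Bug: '=' compares the literal string including the % character; pattern matching needs LIKE

Fix: Replace '=' with LIKE so 'Cab%' is treated as a pattern

Corrected query:
SELECT id, product FROM orders WHERE product LIKE 'Cab%'

Result:
id | product
---+--------
4  | Cable  
6  | Cable  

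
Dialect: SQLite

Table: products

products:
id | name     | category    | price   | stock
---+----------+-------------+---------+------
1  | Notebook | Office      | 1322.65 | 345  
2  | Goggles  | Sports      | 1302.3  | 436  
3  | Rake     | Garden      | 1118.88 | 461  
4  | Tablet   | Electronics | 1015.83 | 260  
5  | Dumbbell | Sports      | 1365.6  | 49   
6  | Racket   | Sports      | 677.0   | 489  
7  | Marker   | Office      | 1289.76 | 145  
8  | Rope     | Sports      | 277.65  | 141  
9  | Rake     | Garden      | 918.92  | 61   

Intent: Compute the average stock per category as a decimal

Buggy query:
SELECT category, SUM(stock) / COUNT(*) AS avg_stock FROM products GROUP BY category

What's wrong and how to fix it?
Bug: SUM(stock) and COUNT(*) are both integers; the division truncates the fractional part

Fix: Cast one side to REAL so the division keeps the fractional part

Corrected query:
SELECT category, SUM(stock) * 1.0 / COUNT(*) AS avg_stock FROM products GROUP BY category

Result:
category    | avg_stock
------------+----------
Electronics | 260      
Garden      | 261      
Office      | 245      
Sports      | 278.75   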